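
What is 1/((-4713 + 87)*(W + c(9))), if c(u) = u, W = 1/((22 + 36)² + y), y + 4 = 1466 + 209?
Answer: -5035/209631816 ≈ -2.4018e-5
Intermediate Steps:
y = 1671 (y = -4 + (1466 + 209) = -4 + 1675 = 1671)
W = 1/5035 (W = 1/((22 + 36)² + 1671) = 1/(58² + 1671) = 1/(3364 + 1671) = 1/5035 ≈ 0.00019861)
1/((-4713 + 87)*(W + c(9))) = 1/((-4713 + 87)*(1/5035 + 9)) = 1/(-4626*45316/5035) = 1/(-209631816/5035) = -5035/209631816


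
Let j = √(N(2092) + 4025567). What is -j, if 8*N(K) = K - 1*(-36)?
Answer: -√4025833 ≈ -2006.4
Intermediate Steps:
N(K) = 9/2 + K/8 (N(K) = (K - 1*(-36))/8 = (K + 36)/8 = (36 + K)/8 = 9/2 + K/8)
j = √4025833 (j = √((9/2 + (⅛)*2092) + 4025567) = √((9/2 + 523/2) + 4025567) = √(266 + 4025567) = √4025833 ≈ 2006.4)
-j = -√4025833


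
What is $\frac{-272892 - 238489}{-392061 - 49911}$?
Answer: $\frac{511381}{441972} \approx 1.157$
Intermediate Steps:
$\frac{-272892 - 238489}{-392061 - 49911} = - \frac{511381}{-441972} = \left(-511381\right) \left(- \frac{1}{441972}\right) = \frac{511381}{441972}$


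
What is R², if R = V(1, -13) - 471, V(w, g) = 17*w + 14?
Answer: 193600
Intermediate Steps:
V(w, g) = 14 + 17*w
R = -440 (R = (14 + 17*1) - 471 = (14 + 17) - 471 = 31 - 471 = -440)
R² = (-440)² = 193600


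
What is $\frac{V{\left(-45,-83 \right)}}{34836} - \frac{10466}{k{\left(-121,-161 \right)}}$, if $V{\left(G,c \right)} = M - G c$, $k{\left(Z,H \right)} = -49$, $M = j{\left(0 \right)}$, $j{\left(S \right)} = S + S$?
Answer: $\frac{121470187}{568988} \approx 213.48$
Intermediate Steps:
$j{\left(S \right)} = 2 S$
$M = 0$ ($M = 2 \cdot 0 = 0$)
$V{\left(G,c \right)} = - G c$ ($V{\left(G,c \right)} = 0 - G c = - G c$)
$\frac{V{\left(-45,-83 \right)}}{34836} - \frac{10466}{k{\left(-121,-161 \right)}} = \frac{\left(-1\right) \left(-45\right) \left(-83\right)}{34836} - \frac{10466}{-49} = \left(-3735\right) \frac{1}{34836} - - \frac{10466}{49} = - \frac{1245}{11612} + \frac{10466}{49} = \frac{121470187}{568988}$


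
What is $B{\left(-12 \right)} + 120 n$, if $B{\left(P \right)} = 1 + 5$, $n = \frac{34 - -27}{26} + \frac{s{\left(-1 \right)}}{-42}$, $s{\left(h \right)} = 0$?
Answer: $\frac{3738}{13} \approx 287.54$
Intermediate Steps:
$n = \frac{61}{26}$ ($n = \frac{34 - -27}{26} + \frac{0}{-42} = \left(34 + 27\right) \frac{1}{26} + 0 \left(- \frac{1}{42}\right) = 61 \cdot \frac{1}{26} + 0 = \frac{61}{26} + 0 = \frac{61}{26} \approx 2.3462$)
$B{\left(P \right)} = 6$
$B{\left(-12 \right)} + 120 n = 6 + 120 \cdot \frac{61}{26} = 6 + \frac{3660}{13} = \frac{3738}{13}$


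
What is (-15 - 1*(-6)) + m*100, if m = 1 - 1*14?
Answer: -1309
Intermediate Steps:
m = -13 (m = 1 - 14 = -13)
(-15 - 1*(-6)) + m*100 = (-15 - 1*(-6)) - 13*100 = (-15 + 6) - 1300 = -9 - 1300 = -1309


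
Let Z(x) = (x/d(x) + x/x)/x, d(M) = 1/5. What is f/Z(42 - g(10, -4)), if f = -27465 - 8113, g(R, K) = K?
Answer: -1636588/231 ≈ -7084.8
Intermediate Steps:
d(M) = ⅕
f = -35578
Z(x) = (1 + 5*x)/x (Z(x) = (x/(⅕) + x/x)/x = (x*5 + 1)/x = (5*x + 1)/x = (1 + 5*x)/x)
f/Z(42 - g(10, -4)) = -35578/(5 + 1/(42 - 1*(-4))) = -35578/(5 + 1/(42 + 4)) = -35578/(5 + 1/46) = -35578/231/46 = -35578*46/231 = -1636588/231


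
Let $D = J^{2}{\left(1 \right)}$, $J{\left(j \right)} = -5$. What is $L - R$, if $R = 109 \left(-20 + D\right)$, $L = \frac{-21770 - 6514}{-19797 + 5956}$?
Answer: $- \frac{7515061}{13841} \approx -542.96$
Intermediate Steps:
$L = \frac{28284}{13841}$ ($L = - \frac{28284}{-13841} = \left(-28284\right) \left(- \frac{1}{13841}\right) = \frac{28284}{13841} \approx 2.0435$)
$D = 25$ ($D = \left(-5\right)^{2} = 25$)
$R = 545$ ($R = 109 \left(-20 + 25\right) = 109 \cdot 5 = 545$)
$L - R = \frac{28284}{13841} - 545 = - \frac{7515061}{13841}$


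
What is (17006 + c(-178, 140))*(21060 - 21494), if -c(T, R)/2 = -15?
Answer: -7393624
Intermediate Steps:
c(T, R) = 30 (c(T, R) = -2*(-15) = 30)
(17006 + c(-178, 140))*(21060 - 21494) = (17006 + 30)*(21060 - 21494) = 17036*(-434) = -7393624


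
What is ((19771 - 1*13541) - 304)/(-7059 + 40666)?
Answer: 5926/33607 ≈ 0.17633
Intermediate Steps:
((19771 - 1*13541) - 304)/(-7059 + 40666) = ((19771 - 13541) - 304)/33607 = (6230 - 304)*(1/33607) = 5926*(1/33607) = 5926/33607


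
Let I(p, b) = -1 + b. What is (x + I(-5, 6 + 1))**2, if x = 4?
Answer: 100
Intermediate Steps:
(x + I(-5, 6 + 1))**2 = (4 + (-1 + (6 + 1)))**2 = (4 + (-1 + 7))**2 = (4 + 6)**2 = 10**2 = 100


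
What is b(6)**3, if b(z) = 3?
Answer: 27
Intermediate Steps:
b(6)**3 = 3**3 = 27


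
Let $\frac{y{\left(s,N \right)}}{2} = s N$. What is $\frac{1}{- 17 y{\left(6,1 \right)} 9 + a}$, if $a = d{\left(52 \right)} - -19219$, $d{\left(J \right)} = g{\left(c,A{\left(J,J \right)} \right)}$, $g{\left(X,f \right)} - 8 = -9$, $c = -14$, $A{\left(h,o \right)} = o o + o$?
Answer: $\frac{1}{17382} \approx 5.7531 \cdot 10^{-5}$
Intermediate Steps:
$A{\left(h,o \right)} = o + o^{2}$ ($A{\left(h,o \right)} = o^{2} + o = o + o^{2}$)
$g{\left(X,f \right)} = -1$ ($g{\left(X,f \right)} = 8 - 9 = -1$)
$d{\left(J \right)} = -1$
$a = 19218$ ($a = -1 - -19219 = -1 + 19219 = 19218$)
$y{\left(s,N \right)} = 2 N s$ ($y{\left(s,N \right)} = 2 s N = 2 N s$)
$\frac{1}{- 17 y{\left(6,1 \right)} 9 + a} = \frac{1}{- 17 \cdot 2 \cdot 1 \cdot 6 \cdot 9 + 19218} = \frac{1}{\left(-17\right) 12 \cdot 9 + 19218} = \frac{1}{\left(-204\right) 9 + 19218} = \frac{1}{-1836 + 19218} = \frac{1}{17382}$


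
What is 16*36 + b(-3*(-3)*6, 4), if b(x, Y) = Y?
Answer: 580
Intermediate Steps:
16*36 + b(-3*(-3)*6, 4) = 16*36 + 4 = 576 + 4 = 580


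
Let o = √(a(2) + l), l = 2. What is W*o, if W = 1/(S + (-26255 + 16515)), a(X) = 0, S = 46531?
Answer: √2/36791 ≈ 3.8439e-5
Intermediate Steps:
o = √2 (o = √(0 + 2) = √2 ≈ 1.4142)
W = 1/36791 (W = 1/(46531 + (-26255 + 16515)) = 1/(46531 - 9740) = 1/36791 ≈ 2.7181e-5)
W*o = √2/36791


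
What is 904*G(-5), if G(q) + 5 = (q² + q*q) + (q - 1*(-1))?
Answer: 37064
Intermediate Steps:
G(q) = -4 + q + 2*q² (G(q) = -5 + ((q² + q*q) + (q - 1*(-1))) = -5 + ((q² + q²) + (q + 1)) = -5 + (2*q² + (1 + q)) = -5 + (1 + q + 2*q²) = -4 + q + 2*q²)
904*G(-5) = 904*(-4 - 5 + 2*(-5)²) = 904*(-4 - 5 + 2*25) = 904*(-4 - 5 + 50) = 904*41 = 37064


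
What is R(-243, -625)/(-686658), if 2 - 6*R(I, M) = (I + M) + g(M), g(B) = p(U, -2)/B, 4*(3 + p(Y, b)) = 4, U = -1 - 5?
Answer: -135937/643741875 ≈ -0.00021117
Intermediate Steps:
U = -6
p(Y, b) = -2 (p(Y, b) = -3 + (¼)*4 = -3 + 1 = -2)
g(B) = -2/B
R(I, M) = ⅓ - I/6 - M/6 + 1/(3*M) (R(I, M) = ⅓ - ((I + M) - 2/M)/6 = ⅓ - (I + M - 2/M)/6 = ⅓ + (-I/6 - M/6 + 1/(3*M)) = ⅓ - I/6 - M/6 + 1/(3*M))
R(-243, -625)/(-686658) = ((⅙)*(2 - 625*(2 - 1*(-243) - 1*(-625)))/(-625))/(-686658) = ((⅙)*(-1/625)*(2 - 625*(2 + 243 + 625)))*(-1/686658) = ((⅙)*(-1/625)*(2 - 625*870))*(-1/686658) = ((⅙)*(-1/625)*(2 - 543750))*(-1/686658) = ((⅙)*(-1/625)*(-543748))*(-1/686658) = (271874/1875)*(-1/686658) = -135937/643741875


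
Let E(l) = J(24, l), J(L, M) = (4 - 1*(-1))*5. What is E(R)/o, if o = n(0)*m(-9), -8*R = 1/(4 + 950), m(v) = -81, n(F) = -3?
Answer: 25/243 ≈ 0.10288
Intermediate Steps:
J(L, M) = 25 (J(L, M) = (4 + 1)*5 = 5*5 = 25)
R = -1/7632 (R = -1/(8*(4 + 950)) = -⅛/954 = -⅛*1/954 = -1/7632 ≈ -0.00013103)
E(l) = 25
o = 243 (o = -3*(-81) = 243)
E(R)/o = 25/243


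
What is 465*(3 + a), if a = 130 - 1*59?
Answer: 34410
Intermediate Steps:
a = 71 (a = 130 - 59 = 71)
465*(3 + a) = 465*(3 + 71) = 465*74 = 34410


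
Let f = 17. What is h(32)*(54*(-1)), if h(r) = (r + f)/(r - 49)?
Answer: 2646/17 ≈ 155.65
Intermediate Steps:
h(r) = (17 + r)/(-49 + r) (h(r) = (r + 17)/(r - 49) = (17 + r)/(-49 + r))
h(32)*(54*(-1)) = ((17 + 32)/(-49 + 32))*(54*(-1)) = (49/(-17))*(-54) = -1/17*49*(-54) = -49/17*(-54) = 2646/17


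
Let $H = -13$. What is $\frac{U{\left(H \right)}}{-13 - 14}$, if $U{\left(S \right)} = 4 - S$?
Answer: $- \frac{17}{27} \approx -0.62963$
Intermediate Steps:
$\frac{U{\left(H \right)}}{-13 - 14} = \frac{4 - -13}{-13 - 14} = \frac{4 + 13}{-27} = 17 \left(- \frac{1}{27}\right) = - \frac{17}{27}$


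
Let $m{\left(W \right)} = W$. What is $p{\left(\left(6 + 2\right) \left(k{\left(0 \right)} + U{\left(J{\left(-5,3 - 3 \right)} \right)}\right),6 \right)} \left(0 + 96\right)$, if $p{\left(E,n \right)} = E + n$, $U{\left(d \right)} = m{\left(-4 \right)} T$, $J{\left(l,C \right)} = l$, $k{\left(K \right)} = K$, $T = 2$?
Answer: $-5568$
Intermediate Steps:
$U{\left(d \right)} = -8$ ($U{\left(d \right)} = \left(-4\right) 2 = -8$)
$p{\left(\left(6 + 2\right) \left(k{\left(0 \right)} + U{\left(J{\left(-5,3 - 3 \right)} \right)}\right),6 \right)} \left(0 + 96\right) = \left(\left(6 + 2\right) \left(0 - 8\right) + 6\right) \left(0 + 96\right) = \left(8 \left(-8\right) + 6\right) 96 = \left(-64 + 6\right) 96 = \left(-58\right) 96 = -5568$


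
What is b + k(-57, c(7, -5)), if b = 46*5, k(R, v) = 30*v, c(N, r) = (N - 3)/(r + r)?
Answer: 218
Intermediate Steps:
c(N, r) = (-3 + N)/(2*r) (c(N, r) = (-3 + N)/((2*r)) = (-3 + N)*(1/(2*r)) = (-3 + N)/(2*r))
b = 230
b + k(-57, c(7, -5)) = 230 + 30*((½)*(-3 + 7)/(-5)) = 230 + 30*((½)*(-⅕)*4) = 230 + 30*(-⅖) = 230 - 12 = 218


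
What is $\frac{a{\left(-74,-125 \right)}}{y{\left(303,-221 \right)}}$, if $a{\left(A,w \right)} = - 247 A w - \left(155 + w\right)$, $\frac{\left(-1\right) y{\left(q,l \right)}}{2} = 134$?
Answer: $\frac{571195}{67} \approx 8525.3$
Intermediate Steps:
$y{\left(q,l \right)} = -268$ ($y{\left(q,l \right)} = \left(-2\right) 134 = -268$)
$a{\left(A,w \right)} = -155 - w - 247 A w$ ($a{\left(A,w \right)} = - 247 A w - \left(155 + w\right) = -155 - w - 247 A w$)
$\frac{a{\left(-74,-125 \right)}}{y{\left(303,-221 \right)}} = \frac{-155 - -125 - \left(-18278\right) \left(-125\right)}{-268} = \left(-155 + 125 - 2284750\right) \left(- \frac{1}{268}\right) = \left(-2284780\right) \left(- \frac{1}{268}\right) = \frac{571195}{67}$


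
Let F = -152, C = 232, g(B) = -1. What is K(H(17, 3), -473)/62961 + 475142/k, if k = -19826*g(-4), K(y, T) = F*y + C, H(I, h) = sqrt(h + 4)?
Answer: 14960007547/624132393 - 152*sqrt(7)/62961 ≈ 23.963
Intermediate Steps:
H(I, h) = sqrt(4 + h)
K(y, T) = 232 - 152*y (K(y, T) = -152*y + 232 = 232 - 152*y)
k = 19826 (k = -19826*(-1) = 19826)
K(H(17, 3), -473)/62961 + 475142/k = (232 - 152*sqrt(4 + 3))/62961 + 475142/19826 = (232 - 152*sqrt(7))*(1/62961) + 475142*(1/19826) = (232/62961 - 152*sqrt(7)/62961) + 237571/9913 = 14960007547/624132393 - 152*sqrt(7)/62961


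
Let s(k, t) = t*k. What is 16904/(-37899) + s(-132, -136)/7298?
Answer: 278498728/138293451 ≈ 2.0138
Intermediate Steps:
s(k, t) = k*t
16904/(-37899) + s(-132, -136)/7298 = 16904/(-37899) - 132*(-136)/7298 = 16904*(-1/37899) + 17952*(1/7298) = -16904/37899 + 8976/3649 = 278498728/138293451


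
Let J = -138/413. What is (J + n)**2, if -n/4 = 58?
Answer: 9207170116/170569 ≈ 53979.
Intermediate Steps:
n = -232 (n = -4*58 = -232)
J = -138/413 (J = -138*1/413 = -138/413 ≈ -0.33414)
(J + n)**2 = (-138/413 - 232)**2 = (-95954/413)**2 = 9207170116/170569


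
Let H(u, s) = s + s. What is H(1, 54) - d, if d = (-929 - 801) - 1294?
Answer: 3132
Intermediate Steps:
H(u, s) = 2*s
d = -3024 (d = -1730 - 1294 = -3024)
H(1, 54) - d = 2*54 - 1*(-3024) = 108 + 3024 = 3132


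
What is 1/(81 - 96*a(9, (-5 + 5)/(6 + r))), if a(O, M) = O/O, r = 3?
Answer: -1/15 ≈ -0.066667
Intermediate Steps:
a(O, M) = 1
1/(81 - 96*a(9, (-5 + 5)/(6 + r))) = 1/(81 - 96*1) = 1/(81 - 96) = 1/(-15) = -1/15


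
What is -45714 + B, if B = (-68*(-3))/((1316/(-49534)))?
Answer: -17566140/329 ≈ -53393.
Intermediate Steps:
B = -2526234/329 (B = (-1*(-204))/((1316*(-1/49534))) = 204/(-658/24767) = 204*(-24767/658) = -2526234/329 ≈ -7678.5)
-45714 + B = -45714 - 2526234/329 = -17566140/329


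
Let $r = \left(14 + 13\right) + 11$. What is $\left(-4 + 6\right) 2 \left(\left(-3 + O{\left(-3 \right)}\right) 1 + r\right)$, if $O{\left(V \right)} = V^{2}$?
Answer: $176$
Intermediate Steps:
$r = 38$ ($r = 27 + 11 = 38$)
$\left(-4 + 6\right) 2 \left(\left(-3 + O{\left(-3 \right)}\right) 1 + r\right) = \left(-4 + 6\right) 2 \left(\left(-3 + \left(-3\right)^{2}\right) 1 + 38\right) = 2 \cdot 2 \left(\left(-3 + 9\right) 1 + 38\right) = 4 \left(6 \cdot 1 + 38\right) = 4 \left(6 + 38\right) = 4 \cdot 44 = 176$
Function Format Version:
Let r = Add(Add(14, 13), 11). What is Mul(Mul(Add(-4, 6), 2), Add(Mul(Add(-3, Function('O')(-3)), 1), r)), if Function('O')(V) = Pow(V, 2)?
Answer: 176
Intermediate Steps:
r = 38 (r = Add(27, 11) = 38)
Mul(Mul(Add(-4, 6), 2), Add(Mul(Add(-3, Function('O')(-3)), 1), r)) = Mul(Mul(Add(-4, 6), 2), Add(Mul(Add(-3, Pow(-3, 2)), 1), 38)) = Mul(Mul(2, 2), Add(Mul(Add(-3, 9), 1), 38)) = Mul(4, Add(Mul(6, 1), 38)) = Mul(4, Add(6, 38)) = Mul(4, 44) = 176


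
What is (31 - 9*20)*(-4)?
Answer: 596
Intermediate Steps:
(31 - 9*20)*(-4) = (31 - 180)*(-4) = -149*(-4) = 596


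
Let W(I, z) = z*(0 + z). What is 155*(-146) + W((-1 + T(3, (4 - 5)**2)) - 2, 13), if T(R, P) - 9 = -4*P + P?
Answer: -22461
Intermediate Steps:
T(R, P) = 9 - 3*P (T(R, P) = 9 + (-4*P + P) = 9 - 3*P)
W(I, z) = z**2 (W(I, z) = z*z = z**2)
155*(-146) + W((-1 + T(3, (4 - 5)**2)) - 2, 13) = 155*(-146) + 13**2 = -22630 + 169 = -22461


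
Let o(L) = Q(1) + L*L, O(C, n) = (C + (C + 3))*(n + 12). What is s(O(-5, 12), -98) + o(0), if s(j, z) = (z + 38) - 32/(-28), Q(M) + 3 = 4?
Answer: -405/7 ≈ -57.857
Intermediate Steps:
Q(M) = 1 (Q(M) = -3 + 4 = 1)
O(C, n) = (3 + 2*C)*(12 + n) (O(C, n) = (C + (3 + C))*(12 + n) = (3 + 2*C)*(12 + n))
s(j, z) = 274/7 + z (s(j, z) = (38 + z) - 32*(-1/28) = (38 + z) + 8/7 = 274/7 + z)
o(L) = 1 + L² (o(L) = 1 + L*L = 1 + L²)
s(O(-5, 12), -98) + o(0) = (274/7 - 98) + (1 + 0²) = -412/7 + (1 + 0) = -412/7 + 1 = -405/7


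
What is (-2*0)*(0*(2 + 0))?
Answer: 0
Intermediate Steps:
(-2*0)*(0*(2 + 0)) = 0*(0*2) = 0*0 = 0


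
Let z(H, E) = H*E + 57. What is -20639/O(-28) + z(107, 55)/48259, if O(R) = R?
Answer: 996183877/1351252 ≈ 737.23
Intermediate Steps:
z(H, E) = 57 + E*H (z(H, E) = E*H + 57 = 57 + E*H)
-20639/O(-28) + z(107, 55)/48259 = -20639/(-28) + (57 + 55*107)/48259 = -20639*(-1/28) + (57 + 5885)*(1/48259) = 20639/28 + 5942*(1/48259) = 20639/28 + 5942/48259 = 996183877/1351252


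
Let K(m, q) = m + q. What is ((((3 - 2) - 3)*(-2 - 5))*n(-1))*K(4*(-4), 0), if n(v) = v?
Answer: 224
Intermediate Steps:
((((3 - 2) - 3)*(-2 - 5))*n(-1))*K(4*(-4), 0) = ((((3 - 2) - 3)*(-2 - 5))*(-1))*(4*(-4) + 0) = (((1 - 3)*(-7))*(-1))*(-16 + 0) = (-2*(-7)*(-1))*(-16) = (14*(-1))*(-16) = -14*(-16) = 224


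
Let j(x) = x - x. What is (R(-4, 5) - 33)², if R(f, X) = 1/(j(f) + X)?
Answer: 26896/25 ≈ 1075.8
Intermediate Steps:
j(x) = 0
R(f, X) = 1/X (R(f, X) = 1/(0 + X) = 1/X)
(R(-4, 5) - 33)² = (1/5 - 33)² = (⅕ - 33)² = (-164/5)² = 26896/25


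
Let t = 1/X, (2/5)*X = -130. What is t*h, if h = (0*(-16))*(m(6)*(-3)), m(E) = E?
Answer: 0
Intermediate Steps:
X = -325 (X = (5/2)*(-130) = -325)
t = -1/325 (t = 1/(-325) = -1/325 ≈ -0.0030769)
h = 0 (h = (0*(-16))*(6*(-3)) = 0*(-18) = 0)
t*h = -1/325*0 = 0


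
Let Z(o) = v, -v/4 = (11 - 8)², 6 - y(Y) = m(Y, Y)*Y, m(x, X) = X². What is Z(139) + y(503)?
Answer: -127263557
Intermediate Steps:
y(Y) = 6 - Y³ (y(Y) = 6 - Y²*Y = 6 - Y³)
v = -36 (v = -4*(11 - 8)² = -4*3² = -4*9 = -36)
Z(o) = -36
Z(139) + y(503) = -36 + (6 - 1*503³) = -36 + (6 - 1*127263527) = -36 + (6 - 127263527) = -36 - 127263521 = -127263557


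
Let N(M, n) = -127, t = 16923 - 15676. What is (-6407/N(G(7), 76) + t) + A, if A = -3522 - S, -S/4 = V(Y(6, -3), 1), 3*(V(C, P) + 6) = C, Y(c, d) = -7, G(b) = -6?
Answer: -860254/381 ≈ -2257.9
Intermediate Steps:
t = 1247
V(C, P) = -6 + C/3
S = 100/3 (S = -4*(-6 + (⅓)*(-7)) = -4*(-6 - 7/3) = -4*(-25/3) = 100/3 ≈ 33.333)
A = -10666/3 (A = -3522 - 1*100/3 = -3522 - 100/3 = -10666/3 ≈ -3555.3)
(-6407/N(G(7), 76) + t) + A = (-6407/(-127) + 1247) - 10666/3 = (-6407*(-1/127) + 1247) - 10666/3 = (6407/127 + 1247) - 10666/3 = 164776/127 - 10666/3 = -860254/381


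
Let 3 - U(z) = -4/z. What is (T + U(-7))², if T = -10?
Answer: 2809/49 ≈ 57.327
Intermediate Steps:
U(z) = 3 + 4/z (U(z) = 3 - (-4)/z = 3 + 4/z)
(T + U(-7))² = (-10 + (3 + 4/(-7)))² = (-10 + (3 + 4*(-⅐)))² = (-10 + (3 - 4/7))² = (-10 + 17/7)² = (-53/7)² = 2809/49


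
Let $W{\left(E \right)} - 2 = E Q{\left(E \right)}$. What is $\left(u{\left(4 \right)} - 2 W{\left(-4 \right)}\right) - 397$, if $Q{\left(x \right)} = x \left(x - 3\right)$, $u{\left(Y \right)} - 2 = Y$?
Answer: $-171$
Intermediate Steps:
$u{\left(Y \right)} = 2 + Y$
$Q{\left(x \right)} = x \left(-3 + x\right)$
$W{\left(E \right)} = 2 + E^{2} \left(-3 + E\right)$ ($W{\left(E \right)} = 2 + E E \left(-3 + E\right) = 2 + E^{2} \left(-3 + E\right)$)
$\left(u{\left(4 \right)} - 2 W{\left(-4 \right)}\right) - 397 = \left(\left(2 + 4\right) - 2 \left(2 + \left(-4\right)^{2} \left(-3 - 4\right)\right)\right) - 397 = \left(6 - 2 \left(2 + 16 \left(-7\right)\right)\right) - 397 = \left(6 - 2 \left(2 - 112\right)\right) - 397 = \left(6 - -220\right) - 397 = \left(6 + 220\right) - 397 = 226 - 397 = -171$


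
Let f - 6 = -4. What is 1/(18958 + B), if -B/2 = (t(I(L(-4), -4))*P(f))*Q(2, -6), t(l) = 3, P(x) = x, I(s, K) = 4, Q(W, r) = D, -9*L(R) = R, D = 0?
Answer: 1/18958 ≈ 5.2748e-5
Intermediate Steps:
L(R) = -R/9
f = 2 (f = 6 - 4 = 2)
Q(W, r) = 0
B = 0 (B = -2*3*2*0 = -12*0 = -2*0 = 0)
1/(18958 + B) = 1/(18958 + 0) = 1/18958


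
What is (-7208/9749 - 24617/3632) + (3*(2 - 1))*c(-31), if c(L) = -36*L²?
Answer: -3675229868573/35408368 ≈ -1.0380e+5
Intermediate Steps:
(-7208/9749 - 24617/3632) + (3*(2 - 1))*c(-31) = (-7208/9749 - 24617/3632) + (3*(2 - 1))*(-36*(-31)²) = (-7208*1/9749 - 24617*1/3632) + (3*1)*(-36*961) = (-7208/9749 - 24617/3632) + 3*(-34596) = -266170589/35408368 - 103788 = -3675229868573/35408368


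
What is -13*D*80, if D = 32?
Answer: -33280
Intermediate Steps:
-13*D*80 = -13*32*80 = -416*80 = -33280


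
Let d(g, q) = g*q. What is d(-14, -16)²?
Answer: 50176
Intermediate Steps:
d(-14, -16)² = (-14*(-16))² = 224² = 50176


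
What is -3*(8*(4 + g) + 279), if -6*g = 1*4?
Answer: -917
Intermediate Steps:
g = -⅔ (g = -4/6 = -⅙*4 = -⅔ ≈ -0.66667)
-3*(8*(4 + g) + 279) = -3*(8*(4 - ⅔) + 279) = -3*(8*(10/3) + 279) = -3*(80/3 + 279) = -3*917/3 = -917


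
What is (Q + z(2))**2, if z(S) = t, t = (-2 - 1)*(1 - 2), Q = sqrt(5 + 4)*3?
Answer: 144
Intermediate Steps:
Q = 9 (Q = sqrt(9)*3 = 3*3 = 9)
t = 3 (t = -3*(-1) = 3)
z(S) = 3
(Q + z(2))**2 = (9 + 3)**2 = 12**2 = 144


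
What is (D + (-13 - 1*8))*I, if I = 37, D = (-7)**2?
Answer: 1036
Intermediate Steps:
D = 49
(D + (-13 - 1*8))*I = (49 + (-13 - 1*8))*37 = (49 + (-13 - 8))*37 = (49 - 21)*37 = 28*37 = 1036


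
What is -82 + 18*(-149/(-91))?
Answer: -4780/91 ≈ -52.527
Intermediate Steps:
-82 + 18*(-149/(-91)) = -82 + 18*(-149*(-1/91)) = -82 + 18*(149/91) = -82 + 2682/91 = -4780/91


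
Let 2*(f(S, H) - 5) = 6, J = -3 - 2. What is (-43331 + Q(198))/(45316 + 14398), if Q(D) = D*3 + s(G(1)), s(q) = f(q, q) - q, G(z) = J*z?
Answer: -21362/29857 ≈ -0.71548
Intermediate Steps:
J = -5
f(S, H) = 8 (f(S, H) = 5 + (1/2)*6 = 5 + 3 = 8)
G(z) = -5*z
s(q) = 8 - q
Q(D) = 13 + 3*D (Q(D) = D*3 + (8 - (-5)) = 3*D + (8 - 1*(-5)) = 3*D + (8 + 5) = 3*D + 13 = 13 + 3*D)
(-43331 + Q(198))/(45316 + 14398) = (-43331 + (13 + 3*198))/(45316 + 14398) = (-43331 + (13 + 594))/59714 = (-43331 + 607)*(1/59714) = -42724*1/59714 = -21362/29857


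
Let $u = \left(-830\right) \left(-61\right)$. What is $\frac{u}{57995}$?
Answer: $\frac{10126}{11599} \approx 0.87301$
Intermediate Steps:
$u = 50630$
$\frac{u}{57995} = \frac{50630}{57995} = 50630 \cdot \frac{1}{57995} = \frac{10126}{11599}$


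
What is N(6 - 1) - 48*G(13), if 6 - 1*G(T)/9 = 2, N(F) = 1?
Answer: -1727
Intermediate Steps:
G(T) = 36 (G(T) = 54 - 9*2 = 54 - 18 = 36)
N(6 - 1) - 48*G(13) = 1 - 48*36 = 1 - 1728 = -1727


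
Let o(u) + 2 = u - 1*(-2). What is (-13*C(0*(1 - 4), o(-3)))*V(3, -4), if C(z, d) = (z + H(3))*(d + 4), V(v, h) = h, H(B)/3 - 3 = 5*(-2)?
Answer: -1092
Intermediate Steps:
H(B) = -21 (H(B) = 9 + 3*(5*(-2)) = 9 + 3*(-10) = 9 - 30 = -21)
o(u) = u (o(u) = -2 + (u - 1*(-2)) = -2 + (u + 2) = -2 + (2 + u) = u)
C(z, d) = (-21 + z)*(4 + d) (C(z, d) = (z - 21)*(d + 4) = (-21 + z)*(4 + d))
(-13*C(0*(1 - 4), o(-3)))*V(3, -4) = -13*(-84 - 21*(-3) + 4*(0*(1 - 4)) - 0*(1 - 4))*(-4) = -13*(-84 + 63 + 4*(0*(-3)) - 0*(-3))*(-4) = -13*(-84 + 63 + 4*0 - 3*0)*(-4) = -13*(-84 + 63 + 0 + 0)*(-4) = -13*(-21)*(-4) = 273*(-4) = -1092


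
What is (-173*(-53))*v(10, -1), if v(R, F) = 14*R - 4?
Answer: 1246984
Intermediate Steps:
v(R, F) = -4 + 14*R
(-173*(-53))*v(10, -1) = (-173*(-53))*(-4 + 14*10) = 9169*(-4 + 140) = 9169*136 = 1246984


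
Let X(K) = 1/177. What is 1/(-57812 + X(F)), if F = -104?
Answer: -177/10232723 ≈ -1.7297e-5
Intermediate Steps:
X(K) = 1/177
1/(-57812 + X(F)) = 1/(-57812 + 1/177) = 1/(-10232723/177) = -177/10232723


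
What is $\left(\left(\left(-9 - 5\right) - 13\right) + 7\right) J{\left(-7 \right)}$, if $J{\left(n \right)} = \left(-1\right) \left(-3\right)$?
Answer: $-60$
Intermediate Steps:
$J{\left(n \right)} = 3$
$\left(\left(\left(-9 - 5\right) - 13\right) + 7\right) J{\left(-7 \right)} = \left(\left(\left(-9 - 5\right) - 13\right) + 7\right) 3 = \left(\left(-14 - 13\right) + 7\right) 3 = \left(-27 + 7\right) 3 = \left(-20\right) 3 = -60$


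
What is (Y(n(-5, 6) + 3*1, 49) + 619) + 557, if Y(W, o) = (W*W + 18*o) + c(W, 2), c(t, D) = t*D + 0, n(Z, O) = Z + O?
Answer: 2082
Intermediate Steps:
n(Z, O) = O + Z
c(t, D) = D*t (c(t, D) = D*t + 0 = D*t)
Y(W, o) = W² + 2*W + 18*o (Y(W, o) = (W*W + 18*o) + 2*W = (W² + 18*o) + 2*W = W² + 2*W + 18*o)
(Y(n(-5, 6) + 3*1, 49) + 619) + 557 = ((((6 - 5) + 3*1)² + 2*((6 - 5) + 3*1) + 18*49) + 619) + 557 = (((1 + 3)² + 2*(1 + 3) + 882) + 619) + 557 = ((4² + 2*4 + 882) + 619) + 557 = ((16 + 8 + 882) + 619) + 557 = (906 + 619) + 557 = 1525 + 557 = 2082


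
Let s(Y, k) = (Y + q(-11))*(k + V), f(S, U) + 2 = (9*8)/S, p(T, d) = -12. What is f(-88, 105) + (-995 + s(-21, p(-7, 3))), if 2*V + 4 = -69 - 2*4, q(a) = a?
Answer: 7504/11 ≈ 682.18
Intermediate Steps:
f(S, U) = -2 + 72/S (f(S, U) = -2 + (9*8)/S = -2 + 72/S)
V = -81/2 (V = -2 + (-69 - 2*4)/2 = -2 + (-69 - 8)/2 = -2 + (½)*(-77) = -2 - 77/2 = -81/2 ≈ -40.500)
s(Y, k) = (-11 + Y)*(-81/2 + k) (s(Y, k) = (Y - 11)*(k - 81/2) = (-11 + Y)*(-81/2 + k))
f(-88, 105) + (-995 + s(-21, p(-7, 3))) = (-2 + 72/(-88)) + (-995 + (891/2 - 11*(-12) - 81/2*(-21) - 21*(-12))) = (-2 + 72*(-1/88)) + (-995 + (891/2 + 132 + 1701/2 + 252)) = (-2 - 9/11) + (-995 + 1680) = -31/11 + 685 = 7504/11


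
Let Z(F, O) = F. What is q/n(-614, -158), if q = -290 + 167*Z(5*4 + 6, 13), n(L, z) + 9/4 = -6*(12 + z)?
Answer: 16208/3495 ≈ 4.6375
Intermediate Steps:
n(L, z) = -297/4 - 6*z (n(L, z) = -9/4 - 6*(12 + z) = -9/4 + (-72 - 6*z) = -297/4 - 6*z)
q = 4052 (q = -290 + 167*(5*4 + 6) = -290 + 167*(20 + 6) = -290 + 167*26 = -290 + 4342 = 4052)
q/n(-614, -158) = 4052/(-297/4 - 6*(-158)) = 4052/(-297/4 + 948) = 4052/(3495/4) = 4052*(4/3495) = 16208/3495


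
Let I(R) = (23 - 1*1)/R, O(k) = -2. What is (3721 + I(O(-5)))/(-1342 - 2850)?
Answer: -1855/2096 ≈ -0.88502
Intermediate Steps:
I(R) = 22/R (I(R) = (23 - 1)/R = 22/R)
(3721 + I(O(-5)))/(-1342 - 2850) = (3721 + 22/(-2))/(-1342 - 2850) = (3721 + 22*(-½))/(-4192) = (3721 - 11)*(-1/4192) = 3710*(-1/4192) = -1855/2096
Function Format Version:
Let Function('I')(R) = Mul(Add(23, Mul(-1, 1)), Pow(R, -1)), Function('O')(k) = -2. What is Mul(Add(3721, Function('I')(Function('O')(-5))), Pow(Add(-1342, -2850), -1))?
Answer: Rational(-1855, 2096) ≈ -0.88502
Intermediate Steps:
Function('I')(R) = Mul(22, Pow(R, -1)) (Function('I')(R) = Mul(Add(23, -1), Pow(R, -1)) = Mul(22, Pow(R, -1)))
Mul(Add(3721, Function('I')(Function('O')(-5))), Pow(Add(-1342, -2850), -1)) = Mul(Add(3721, Mul(22, Pow(-2, -1))), Pow(Add(-1342, -2850), -1)) = Mul(Add(3721, Mul(22, Rational(-1, 2))), Pow(-4192, -1)) = Mul(Add(3721, -11), Rational(-1, 4192)) = Mul(3710, Rational(-1, 4192)) = Rational(-1855, 2096)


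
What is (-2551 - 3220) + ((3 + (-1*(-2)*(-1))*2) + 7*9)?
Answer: -5709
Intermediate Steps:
(-2551 - 3220) + ((3 + (-1*(-2)*(-1))*2) + 7*9) = -5771 + ((3 + (2*(-1))*2) + 63) = -5771 + ((3 - 2*2) + 63) = -5771 + ((3 - 4) + 63) = -5771 + (-1 + 63) = -5771 + 62 = -5709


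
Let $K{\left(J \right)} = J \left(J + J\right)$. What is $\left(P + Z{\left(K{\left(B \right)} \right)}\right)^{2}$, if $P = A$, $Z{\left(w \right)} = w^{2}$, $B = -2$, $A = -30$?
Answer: $1156$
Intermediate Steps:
$K{\left(J \right)} = 2 J^{2}$ ($K{\left(J \right)} = J 2 J = 2 J^{2}$)
$P = -30$
$\left(P + Z{\left(K{\left(B \right)} \right)}\right)^{2} = \left(-30 + \left(2 \left(-2\right)^{2}\right)^{2}\right)^{2} = \left(-30 + \left(2 \cdot 4\right)^{2}\right)^{2} = \left(-30 + 8^{2}\right)^{2} = \left(-30 + 64\right)^{2} = 34^{2} = 1156$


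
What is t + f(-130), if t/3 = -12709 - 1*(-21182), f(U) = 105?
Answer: 25524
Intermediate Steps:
t = 25419 (t = 3*(-12709 - 1*(-21182)) = 3*(-12709 + 21182) = 3*8473 = 25419)
t + f(-130) = 25419 + 105 = 25524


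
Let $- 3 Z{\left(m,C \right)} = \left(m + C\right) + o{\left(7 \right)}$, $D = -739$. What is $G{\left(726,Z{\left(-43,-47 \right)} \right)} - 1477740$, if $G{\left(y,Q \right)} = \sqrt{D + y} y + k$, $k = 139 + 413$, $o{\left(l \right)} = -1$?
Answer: $-1477188 + 726 i \sqrt{13} \approx -1.4772 \cdot 10^{6} + 2617.6 i$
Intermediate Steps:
$k = 552$
$Z{\left(m,C \right)} = \frac{1}{3} - \frac{C}{3} - \frac{m}{3}$ ($Z{\left(m,C \right)} = - \frac{\left(m + C\right) - 1}{3} = - \frac{\left(C + m\right) - 1}{3} = - \frac{-1 + C + m}{3} = \frac{1}{3} - \frac{C}{3} - \frac{m}{3}$)
$G{\left(y,Q \right)} = 552 + y \sqrt{-739 + y}$ ($G{\left(y,Q \right)} = \sqrt{-739 + y} y + 552 = y \sqrt{-739 + y} + 552 = 552 + y \sqrt{-739 + y}$)
$G{\left(726,Z{\left(-43,-47 \right)} \right)} - 1477740 = \left(552 + 726 \sqrt{-739 + 726}\right) - 1477740 = \left(552 + 726 \sqrt{-13}\right) - 1477740 = \left(552 + 726 i \sqrt{13}\right) - 1477740 = -1477188 + 726 i \sqrt{13}$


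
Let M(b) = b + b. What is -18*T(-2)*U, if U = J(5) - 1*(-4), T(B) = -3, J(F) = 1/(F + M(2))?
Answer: 222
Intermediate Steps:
M(b) = 2*b
J(F) = 1/(4 + F) (J(F) = 1/(F + 2*2) = 1/(F + 4) = 1/(4 + F))
U = 37/9 (U = 1/(4 + 5) - 1*(-4) = 1/9 + 4 = ⅑ + 4 = 37/9 ≈ 4.1111)
-18*T(-2)*U = -(-54)*37/9 = -18*(-37/3) = 222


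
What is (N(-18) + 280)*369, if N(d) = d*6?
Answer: 63468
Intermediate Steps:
N(d) = 6*d
(N(-18) + 280)*369 = (6*(-18) + 280)*369 = (-108 + 280)*369 = 172*369 = 63468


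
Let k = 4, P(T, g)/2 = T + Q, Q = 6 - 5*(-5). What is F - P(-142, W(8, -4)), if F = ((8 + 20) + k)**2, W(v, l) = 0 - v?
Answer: 1246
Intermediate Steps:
W(v, l) = -v
Q = 31 (Q = 6 + 25 = 31)
P(T, g) = 62 + 2*T (P(T, g) = 2*(T + 31) = 2*(31 + T) = 62 + 2*T)
F = 1024 (F = ((8 + 20) + 4)**2 = (28 + 4)**2 = 32**2 = 1024)
F - P(-142, W(8, -4)) = 1024 - (62 + 2*(-142)) = 1024 - (62 - 284) = 1024 - 1*(-222) = 1024 + 222 = 1246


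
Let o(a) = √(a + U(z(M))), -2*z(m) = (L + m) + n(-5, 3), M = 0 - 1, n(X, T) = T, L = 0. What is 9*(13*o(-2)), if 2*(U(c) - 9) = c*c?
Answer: 117*√30/2 ≈ 320.42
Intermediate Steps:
M = -1
z(m) = -3/2 - m/2 (z(m) = -((0 + m) + 3)/2 = -(m + 3)/2 = -(3 + m)/2 = -3/2 - m/2)
U(c) = 9 + c²/2 (U(c) = 9 + (c*c)/2 = 9 + c²/2)
o(a) = √(19/2 + a) (o(a) = √(a + (9 + (-3/2 - ½*(-1))²/2)) = √(a + (9 + (-3/2 + ½)²/2)) = √(a + (9 + (½)*(-1)²)) = √(a + (9 + (½)*1)) = √(a + (9 + ½)) = √(a + 19/2) = √(19/2 + a))
9*(13*o(-2)) = 9*(13*(√(38 + 4*(-2))/2)) = 9*(13*(√(38 - 8)/2)) = 9*(13*(√30/2)) = 9*(13*√30/2) = 117*√30/2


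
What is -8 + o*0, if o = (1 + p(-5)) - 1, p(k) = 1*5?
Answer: -8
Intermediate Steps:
p(k) = 5
o = 5 (o = (1 + 5) - 1 = 6 - 1 = 5)
-8 + o*0 = -8 + 5*0 = -8 + 0 = -8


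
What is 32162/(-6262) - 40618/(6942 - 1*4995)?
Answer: -158484665/6096057 ≈ -25.998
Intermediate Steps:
32162/(-6262) - 40618/(6942 - 1*4995) = 32162*(-1/6262) - 40618/(6942 - 4995) = -16081/3131 - 40618/1947 = -158484665/6096057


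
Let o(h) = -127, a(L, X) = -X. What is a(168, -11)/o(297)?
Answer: -11/127 ≈ -0.086614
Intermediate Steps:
a(168, -11)/o(297) = -1*(-11)/(-127) = 11*(-1/127) = -11/127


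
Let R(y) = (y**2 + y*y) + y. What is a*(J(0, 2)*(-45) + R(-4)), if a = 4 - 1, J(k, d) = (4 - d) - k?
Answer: -186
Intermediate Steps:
R(y) = y + 2*y**2 (R(y) = (y**2 + y**2) + y = 2*y**2 + y = y + 2*y**2)
J(k, d) = 4 - d - k
a = 3
a*(J(0, 2)*(-45) + R(-4)) = 3*((4 - 1*2 - 1*0)*(-45) - 4*(1 + 2*(-4))) = 3*((4 - 2 + 0)*(-45) - 4*(1 - 8)) = 3*(2*(-45) - 4*(-7)) = 3*(-90 + 28) = 3*(-62) = -186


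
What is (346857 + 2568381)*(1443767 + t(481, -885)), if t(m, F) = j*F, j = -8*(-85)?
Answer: 2454534193146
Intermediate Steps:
j = 680
t(m, F) = 680*F
(346857 + 2568381)*(1443767 + t(481, -885)) = (346857 + 2568381)*(1443767 + 680*(-885)) = 2915238*(1443767 - 601800) = 2915238*841967 = 2454534193146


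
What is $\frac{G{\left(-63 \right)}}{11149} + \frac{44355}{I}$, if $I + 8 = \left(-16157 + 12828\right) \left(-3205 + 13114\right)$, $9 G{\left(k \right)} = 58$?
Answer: $- \frac{2537375053}{3309955490529} \approx -0.00076659$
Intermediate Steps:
$G{\left(k \right)} = \frac{58}{9}$ ($G{\left(k \right)} = \frac{1}{9} \cdot 58 = \frac{58}{9}$)
$I = -32987069$ ($I = -8 + \left(-16157 + 12828\right) \left(-3205 + 13114\right) = -8 - 32987061 = -32987069$)
$\frac{G{\left(-63 \right)}}{11149} + \frac{44355}{I} = \frac{58}{9 \cdot 11149} + \frac{44355}{-32987069} = \frac{58}{9} \cdot \frac{1}{11149} + 44355 \left(- \frac{1}{32987069}\right) = \frac{58}{100341} - \frac{44355}{32987069} = - \frac{2537375053}{3309955490529}$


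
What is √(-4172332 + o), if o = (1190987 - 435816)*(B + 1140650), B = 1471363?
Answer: √1972512296891 ≈ 1.4045e+6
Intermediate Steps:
o = 1972516469223 (o = (1190987 - 435816)*(1471363 + 1140650) = 755171*2612013 = 1972516469223)
√(-4172332 + o) = √(-4172332 + 1972516469223) = √1972512296891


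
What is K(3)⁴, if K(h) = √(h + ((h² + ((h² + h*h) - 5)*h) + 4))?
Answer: 3025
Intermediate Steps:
K(h) = √(4 + h + h² + h*(-5 + 2*h²)) (K(h) = √(h + ((h² + ((h² + h²) - 5)*h) + 4)) = √(h + ((h² + (2*h² - 5)*h) + 4)) = √(h + ((h² + (-5 + 2*h²)*h) + 4)) = √(h + ((h² + h*(-5 + 2*h²)) + 4)) = √(h + (4 + h² + h*(-5 + 2*h²))) = √(4 + h + h² + h*(-5 + 2*h²)))
K(3)⁴ = (√(4 + 3² - 4*3 + 2*3³))⁴ = (√(4 + 9 - 12 + 2*27))⁴ = (√(4 + 9 - 12 + 54))⁴ = (√55)⁴ = 3025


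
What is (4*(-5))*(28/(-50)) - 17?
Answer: -29/5 ≈ -5.8000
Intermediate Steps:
(4*(-5))*(28/(-50)) - 17 = -560*(-1)/50 - 17 = -20*(-14/25) - 17 = 56/5 - 17 = -29/5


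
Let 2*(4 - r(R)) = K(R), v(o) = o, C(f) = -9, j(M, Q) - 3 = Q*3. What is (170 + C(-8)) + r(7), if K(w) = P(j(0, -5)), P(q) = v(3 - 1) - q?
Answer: 158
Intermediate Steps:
j(M, Q) = 3 + 3*Q (j(M, Q) = 3 + Q*3 = 3 + 3*Q)
P(q) = 2 - q (P(q) = (3 - 1) - q = 2 - q)
K(w) = 14 (K(w) = 2 - (3 + 3*(-5)) = 2 - (3 - 15) = 2 - 1*(-12) = 2 + 12 = 14)
r(R) = -3 (r(R) = 4 - 1/2*14 = 4 - 7 = -3)
(170 + C(-8)) + r(7) = (170 - 9) - 3 = 161 - 3 = 158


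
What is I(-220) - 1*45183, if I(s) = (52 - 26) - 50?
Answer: -45207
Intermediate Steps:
I(s) = -24 (I(s) = 26 - 50 = -24)
I(-220) - 1*45183 = -24 - 1*45183 = -24 - 45183 = -45207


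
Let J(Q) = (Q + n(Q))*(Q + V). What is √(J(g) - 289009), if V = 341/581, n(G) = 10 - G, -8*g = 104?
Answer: I*√97600068769/581 ≈ 537.71*I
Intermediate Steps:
g = -13 (g = -⅛*104 = -13)
V = 341/581 (V = 341*(1/581) = 341/581 ≈ 0.58692)
J(Q) = 3410/581 + 10*Q (J(Q) = (Q + (10 - Q))*(Q + 341/581) = 10*(341/581 + Q) = 3410/581 + 10*Q)
√(J(g) - 289009) = √((3410/581 + 10*(-13)) - 289009) = √((3410/581 - 130) - 289009) = √(-72120/581 - 289009) = √(-167986349/581) = I*√97600068769/581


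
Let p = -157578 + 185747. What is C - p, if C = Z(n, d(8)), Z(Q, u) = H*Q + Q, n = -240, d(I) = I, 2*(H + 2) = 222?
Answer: -54569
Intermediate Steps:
H = 109 (H = -2 + (½)*222 = -2 + 111 = 109)
Z(Q, u) = 110*Q (Z(Q, u) = 109*Q + Q = 110*Q)
p = 28169
C = -26400 (C = 110*(-240) = -26400)
C - p = -26400 - 1*28169 = -26400 - 28169 = -54569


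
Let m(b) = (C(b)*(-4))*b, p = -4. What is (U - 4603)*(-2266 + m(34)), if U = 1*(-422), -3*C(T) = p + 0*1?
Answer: 12297850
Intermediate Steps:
C(T) = 4/3 (C(T) = -(-4 + 0*1)/3 = -(-4 + 0)/3 = -⅓*(-4) = 4/3)
U = -422
m(b) = -16*b/3 (m(b) = ((4/3)*(-4))*b = -16*b/3)
(U - 4603)*(-2266 + m(34)) = (-422 - 4603)*(-2266 - 16/3*34) = -5025*(-2266 - 544/3) = -5025*(-7342/3) = 12297850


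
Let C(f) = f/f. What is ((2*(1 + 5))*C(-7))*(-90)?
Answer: -1080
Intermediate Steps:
C(f) = 1
((2*(1 + 5))*C(-7))*(-90) = ((2*(1 + 5))*1)*(-90) = ((2*6)*1)*(-90) = (12*1)*(-90) = 12*(-90) = -1080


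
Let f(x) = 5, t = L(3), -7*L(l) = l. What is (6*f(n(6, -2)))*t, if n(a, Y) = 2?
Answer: -90/7 ≈ -12.857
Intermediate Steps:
L(l) = -l/7
t = -3/7 (t = -⅐*3 = -3/7 ≈ -0.42857)
(6*f(n(6, -2)))*t = (6*5)*(-3/7) = 30*(-3/7) = -90/7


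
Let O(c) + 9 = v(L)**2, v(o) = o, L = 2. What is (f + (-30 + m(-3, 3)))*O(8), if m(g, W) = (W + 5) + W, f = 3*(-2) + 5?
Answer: 100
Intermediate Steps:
f = -1 (f = -6 + 5 = -1)
m(g, W) = 5 + 2*W (m(g, W) = (5 + W) + W = 5 + 2*W)
O(c) = -5 (O(c) = -9 + 2**2 = -9 + 4 = -5)
(f + (-30 + m(-3, 3)))*O(8) = (-1 + (-30 + (5 + 2*3)))*(-5) = (-1 + (-30 + (5 + 6)))*(-5) = (-1 + (-30 + 11))*(-5) = (-1 - 19)*(-5) = -20*(-5) = 100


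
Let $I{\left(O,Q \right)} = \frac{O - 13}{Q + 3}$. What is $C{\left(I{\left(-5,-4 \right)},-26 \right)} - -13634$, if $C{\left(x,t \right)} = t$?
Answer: $13608$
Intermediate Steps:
$I{\left(O,Q \right)} = \frac{-13 + O}{3 + Q}$
$C{\left(I{\left(-5,-4 \right)},-26 \right)} - -13634 = -26 - -13634 = -26 + 13634 = 13608$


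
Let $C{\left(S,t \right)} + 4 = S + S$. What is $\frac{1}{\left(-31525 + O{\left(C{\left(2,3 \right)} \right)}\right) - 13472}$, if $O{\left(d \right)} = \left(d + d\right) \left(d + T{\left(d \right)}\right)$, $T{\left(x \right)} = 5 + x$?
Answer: $- \frac{1}{44997} \approx -2.2224 \cdot 10^{-5}$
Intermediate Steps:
$C{\left(S,t \right)} = -4 + 2 S$ ($C{\left(S,t \right)} = -4 + \left(S + S\right) = -4 + 2 S$)
$O{\left(d \right)} = 2 d \left(5 + 2 d\right)$ ($O{\left(d \right)} = \left(d + d\right) \left(d + \left(5 + d\right)\right) = 2 d \left(5 + 2 d\right)$)
$\frac{1}{\left(-31525 + O{\left(C{\left(2,3 \right)} \right)}\right) - 13472} = \frac{1}{\left(-31525 + 2 \left(-4 + 2 \cdot 2\right) \left(5 + 2 \left(-4 + 2 \cdot 2\right)\right)\right) - 13472} = \frac{1}{\left(-31525 + 2 \left(-4 + 4\right) \left(5 + 2 \left(-4 + 4\right)\right)\right) - 13472} = \frac{1}{\left(-31525 + 2 \cdot 0 \left(5 + 2 \cdot 0\right)\right) - 13472} = \frac{1}{\left(-31525 + 2 \cdot 0 \left(5 + 0\right)\right) - 13472} = \frac{1}{\left(-31525 + 2 \cdot 0 \cdot 5\right) - 13472} = \frac{1}{\left(-31525 + 0\right) - 13472} = \frac{1}{-31525 - 13472} = \frac{1}{-44997} = - \frac{1}{44997}$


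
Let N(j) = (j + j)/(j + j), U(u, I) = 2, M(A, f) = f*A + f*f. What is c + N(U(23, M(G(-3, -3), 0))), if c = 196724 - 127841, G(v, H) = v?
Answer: 68884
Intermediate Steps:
M(A, f) = f² + A*f (M(A, f) = A*f + f² = f² + A*f)
N(j) = 1 (N(j) = (2*j)/((2*j)) = (2*j)*(1/(2*j)) = 1)
c = 68883
c + N(U(23, M(G(-3, -3), 0))) = 68883 + 1 = 68884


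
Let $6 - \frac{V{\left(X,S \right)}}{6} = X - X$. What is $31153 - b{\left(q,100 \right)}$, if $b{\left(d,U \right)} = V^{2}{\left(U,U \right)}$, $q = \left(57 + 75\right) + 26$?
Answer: $29857$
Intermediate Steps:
$V{\left(X,S \right)} = 36$ ($V{\left(X,S \right)} = 36 - 6 \left(X - X\right) = 36 - 0 = 36 + 0 = 36$)
$q = 158$ ($q = 132 + 26 = 158$)
$b{\left(d,U \right)} = 1296$ ($b{\left(d,U \right)} = 36^{2} = 1296$)
$31153 - b{\left(q,100 \right)} = 31153 - 1296 = 29857$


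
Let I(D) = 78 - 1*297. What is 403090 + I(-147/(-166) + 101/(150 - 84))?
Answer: 402871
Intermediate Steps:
I(D) = -219 (I(D) = 78 - 297 = -219)
403090 + I(-147/(-166) + 101/(150 - 84)) = 403090 - 219 = 402871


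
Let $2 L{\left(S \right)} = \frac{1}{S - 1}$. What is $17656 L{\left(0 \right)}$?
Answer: $-8828$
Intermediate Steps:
$L{\left(S \right)} = \frac{1}{2 \left(-1 + S\right)}$ ($L{\left(S \right)} = \frac{1}{2 \left(S - 1\right)} = \frac{1}{2 \left(-1 + S\right)}$)
$17656 L{\left(0 \right)} = 17656 \frac{1}{2 \left(-1 + 0\right)} = 17656 \frac{1}{2 \left(-1\right)} = 17656 \cdot \frac{1}{2} \left(-1\right) = 17656 \left(- \frac{1}{2}\right) = -8828$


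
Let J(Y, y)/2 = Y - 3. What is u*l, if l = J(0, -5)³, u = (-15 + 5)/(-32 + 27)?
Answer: -432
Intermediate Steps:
J(Y, y) = -6 + 2*Y (J(Y, y) = 2*(Y - 3) = 2*(-3 + Y) = -6 + 2*Y)
u = 2 (u = -10/(-5) = -10*(-⅕) = 2)
l = -216 (l = (-6 + 2*0)³ = (-6 + 0)³ = (-6)³ = -216)
u*l = 2*(-216) = -432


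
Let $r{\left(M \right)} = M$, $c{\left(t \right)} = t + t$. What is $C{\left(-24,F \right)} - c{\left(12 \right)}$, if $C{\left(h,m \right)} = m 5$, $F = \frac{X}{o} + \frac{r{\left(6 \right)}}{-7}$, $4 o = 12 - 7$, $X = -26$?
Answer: $- \frac{926}{7} \approx -132.29$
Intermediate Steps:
$c{\left(t \right)} = 2 t$
$o = \frac{5}{4}$ ($o = \frac{12 - 7}{4} = \frac{1}{4} \cdot 5 = \frac{5}{4} \approx 1.25$)
$F = - \frac{758}{35}$ ($F = - \frac{26}{\frac{5}{4}} + \frac{6}{-7} = \left(-26\right) \frac{4}{5} + 6 \left(- \frac{1}{7}\right) = - \frac{104}{5} - \frac{6}{7} = - \frac{758}{35} \approx -21.657$)
$C{\left(h,m \right)} = 5 m$
$C{\left(-24,F \right)} - c{\left(12 \right)} = 5 \left(- \frac{758}{35}\right) - 2 \cdot 12 = - \frac{758}{7} - 24 = - \frac{926}{7}$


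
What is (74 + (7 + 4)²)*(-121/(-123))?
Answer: 7865/41 ≈ 191.83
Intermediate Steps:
(74 + (7 + 4)²)*(-121/(-123)) = (74 + 11²)*(-121*(-1/123)) = (74 + 121)*(121/123) = 195*(121/123) = 7865/41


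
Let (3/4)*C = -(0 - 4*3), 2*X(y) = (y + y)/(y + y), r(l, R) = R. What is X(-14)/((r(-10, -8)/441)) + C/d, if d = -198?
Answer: -43787/1584 ≈ -27.643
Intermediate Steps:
X(y) = ½ (X(y) = ((y + y)/(y + y))/2 = ((2*y)/((2*y)))/2 = ((2*y)*(1/(2*y)))/2 = (½)*1 = ½)
C = 16 (C = 4*(-(0 - 4*3))/3 = 4*(-(0 - 12))/3 = 4*(-1*(-12))/3 = (4/3)*12 = 16)
X(-14)/((r(-10, -8)/441)) + C/d = 1/(2*((-8/441))) + 16/(-198) = 1/(2*((-8*1/441))) + 16*(-1/198) = 1/(2*(-8/441)) - 8/99 = (½)*(-441/8) - 8/99 = -441/16 - 8/99 = -43787/1584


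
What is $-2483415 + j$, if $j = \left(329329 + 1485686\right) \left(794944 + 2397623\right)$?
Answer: $5794554510090$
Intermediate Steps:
$j = 5794556993505$ ($j = 1815015 \cdot 3192567 = 5794556993505$)
$-2483415 + j = -2483415 + 5794556993505 = 5794554510090$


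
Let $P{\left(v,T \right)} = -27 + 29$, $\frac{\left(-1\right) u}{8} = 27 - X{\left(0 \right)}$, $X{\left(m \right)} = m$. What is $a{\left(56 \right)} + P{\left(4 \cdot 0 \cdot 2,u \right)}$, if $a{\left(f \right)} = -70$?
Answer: $-68$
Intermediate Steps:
$u = -216$ ($u = - 8 \left(27 - 0\right) = - 8 \left(27 + 0\right) = \left(-8\right) 27 = -216$)
$P{\left(v,T \right)} = 2$
$a{\left(56 \right)} + P{\left(4 \cdot 0 \cdot 2,u \right)} = -70 + 2 = -68$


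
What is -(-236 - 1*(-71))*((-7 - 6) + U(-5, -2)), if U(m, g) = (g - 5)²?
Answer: 5940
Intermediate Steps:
U(m, g) = (-5 + g)²
-(-236 - 1*(-71))*((-7 - 6) + U(-5, -2)) = -(-236 - 1*(-71))*((-7 - 6) + (-5 - 2)²) = -(-236 + 71)*(-13 + (-7)²) = -(-165)*(-13 + 49) = -(-165)*36 = -1*(-5940) = 5940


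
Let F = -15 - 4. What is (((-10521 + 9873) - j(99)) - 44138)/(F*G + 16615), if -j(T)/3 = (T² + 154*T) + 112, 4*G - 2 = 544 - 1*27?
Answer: 122764/56599 ≈ 2.1690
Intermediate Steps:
G = 519/4 (G = ½ + (544 - 1*27)/4 = ½ + (544 - 27)/4 = ½ + (¼)*517 = ½ + 517/4 = 519/4 ≈ 129.75)
j(T) = -336 - 462*T - 3*T² (j(T) = -3*((T² + 154*T) + 112) = -3*(112 + T² + 154*T) = -336 - 462*T - 3*T²)
F = -19
(((-10521 + 9873) - j(99)) - 44138)/(F*G + 16615) = (((-10521 + 9873) - (-336 - 462*99 - 3*99²)) - 44138)/(-19*519/4 + 16615) = ((-648 - (-336 - 45738 - 3*9801)) - 44138)/(-9861/4 + 16615) = ((-648 - (-336 - 45738 - 29403)) - 44138)/(56599/4) = ((-648 - 1*(-75477)) - 44138)*(4/56599) = ((-648 + 75477) - 44138)*(4/56599) = (74829 - 44138)*(4/56599) = 30691*(4/56599) = 122764/56599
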